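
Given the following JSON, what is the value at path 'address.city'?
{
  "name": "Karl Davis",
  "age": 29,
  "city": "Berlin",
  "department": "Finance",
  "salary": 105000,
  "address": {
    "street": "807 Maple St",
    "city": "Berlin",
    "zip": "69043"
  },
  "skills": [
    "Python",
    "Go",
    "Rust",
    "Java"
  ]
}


Query: address.city
Path: address -> city
Value: Berlin

Berlin


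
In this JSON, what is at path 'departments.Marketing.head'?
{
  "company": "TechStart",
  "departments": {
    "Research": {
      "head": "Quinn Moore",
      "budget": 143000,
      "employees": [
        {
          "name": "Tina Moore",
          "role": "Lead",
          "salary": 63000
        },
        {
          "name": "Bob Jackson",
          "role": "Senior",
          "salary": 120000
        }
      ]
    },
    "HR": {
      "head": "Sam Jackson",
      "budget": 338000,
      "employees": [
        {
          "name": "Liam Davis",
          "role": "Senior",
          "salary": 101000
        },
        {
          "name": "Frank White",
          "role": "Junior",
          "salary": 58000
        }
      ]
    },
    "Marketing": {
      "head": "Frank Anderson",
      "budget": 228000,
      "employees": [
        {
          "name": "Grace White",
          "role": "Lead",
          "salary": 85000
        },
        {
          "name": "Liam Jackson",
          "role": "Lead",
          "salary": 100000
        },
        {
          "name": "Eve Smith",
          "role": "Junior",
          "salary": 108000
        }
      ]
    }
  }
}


Path: departments.Marketing.head

Navigate:
  -> departments
  -> Marketing
  -> head = 'Frank Anderson'

Frank Anderson


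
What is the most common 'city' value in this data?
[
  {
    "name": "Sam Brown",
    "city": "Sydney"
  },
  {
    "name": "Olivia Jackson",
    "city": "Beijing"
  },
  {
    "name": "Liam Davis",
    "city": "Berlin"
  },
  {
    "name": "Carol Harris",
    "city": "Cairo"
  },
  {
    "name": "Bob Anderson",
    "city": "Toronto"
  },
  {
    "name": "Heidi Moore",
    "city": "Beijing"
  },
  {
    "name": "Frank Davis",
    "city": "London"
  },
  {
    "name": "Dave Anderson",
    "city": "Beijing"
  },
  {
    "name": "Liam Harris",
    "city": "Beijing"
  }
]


Counting 'city' values across 9 records:

  Beijing: 4 ####
  Sydney: 1 #
  Berlin: 1 #
  Cairo: 1 #
  Toronto: 1 #
  London: 1 #

Most common: Beijing (4 times)

Beijing (4 times)


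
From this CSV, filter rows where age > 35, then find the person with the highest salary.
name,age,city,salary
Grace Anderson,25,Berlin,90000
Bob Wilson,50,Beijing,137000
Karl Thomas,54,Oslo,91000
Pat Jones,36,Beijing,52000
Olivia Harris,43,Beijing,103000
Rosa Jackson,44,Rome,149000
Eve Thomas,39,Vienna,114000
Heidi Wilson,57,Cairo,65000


Filter: age > 35
Sort by: salary (descending)

Filtered records (7):
  Rosa Jackson, age 44, salary $149000
  Bob Wilson, age 50, salary $137000
  Eve Thomas, age 39, salary $114000
  Olivia Harris, age 43, salary $103000
  Karl Thomas, age 54, salary $91000
  Heidi Wilson, age 57, salary $65000
  Pat Jones, age 36, salary $52000

Highest salary: Rosa Jackson ($149000)

Rosa Jackson


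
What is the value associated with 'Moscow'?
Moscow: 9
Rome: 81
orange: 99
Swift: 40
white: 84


Looking up key 'Moscow'
Value: 9

9


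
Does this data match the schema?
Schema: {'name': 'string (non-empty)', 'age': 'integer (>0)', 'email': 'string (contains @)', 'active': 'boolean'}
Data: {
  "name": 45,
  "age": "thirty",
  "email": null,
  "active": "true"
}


Validating each field against schema:
  name: FAIL (45 is not a string)
  age: FAIL ("thirty" is not an integer)
  email: FAIL (null is not a string)
  active: FAIL ("true" is not a boolean)

Result: INVALID (4 errors: name, age, email, active)

INVALID (4 errors: name, age, email, active)


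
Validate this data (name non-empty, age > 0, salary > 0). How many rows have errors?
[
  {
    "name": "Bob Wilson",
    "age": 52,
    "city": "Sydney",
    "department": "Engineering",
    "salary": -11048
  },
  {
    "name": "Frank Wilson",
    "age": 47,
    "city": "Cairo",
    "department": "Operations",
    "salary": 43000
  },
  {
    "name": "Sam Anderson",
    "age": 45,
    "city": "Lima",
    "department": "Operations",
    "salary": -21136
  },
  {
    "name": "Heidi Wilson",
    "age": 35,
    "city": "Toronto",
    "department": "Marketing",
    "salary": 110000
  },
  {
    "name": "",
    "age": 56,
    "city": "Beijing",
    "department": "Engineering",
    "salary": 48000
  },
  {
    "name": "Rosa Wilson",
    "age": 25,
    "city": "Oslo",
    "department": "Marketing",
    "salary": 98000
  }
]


Validating 6 records:
Rules: name non-empty, age > 0, salary > 0

  Row 1 (Bob Wilson): negative salary: -11048
  Row 2 (Frank Wilson): OK
  Row 3 (Sam Anderson): negative salary: -21136
  Row 4 (Heidi Wilson): OK
  Row 5 (???): empty name
  Row 6 (Rosa Wilson): OK

Total errors: 3

3 errors


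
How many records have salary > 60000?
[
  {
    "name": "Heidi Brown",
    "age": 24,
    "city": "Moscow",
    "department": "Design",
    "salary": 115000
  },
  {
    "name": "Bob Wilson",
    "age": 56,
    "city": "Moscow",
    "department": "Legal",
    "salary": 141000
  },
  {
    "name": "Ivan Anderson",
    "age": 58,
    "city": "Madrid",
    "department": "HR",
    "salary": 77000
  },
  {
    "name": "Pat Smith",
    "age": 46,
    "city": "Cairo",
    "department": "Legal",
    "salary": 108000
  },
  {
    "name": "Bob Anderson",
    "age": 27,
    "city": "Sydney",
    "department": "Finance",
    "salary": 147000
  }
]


Data: 5 records
Condition: salary > 60000

Checking each record:
  Heidi Brown: 115000 MATCH
  Bob Wilson: 141000 MATCH
  Ivan Anderson: 77000 MATCH
  Pat Smith: 108000 MATCH
  Bob Anderson: 147000 MATCH

Count: 5

5


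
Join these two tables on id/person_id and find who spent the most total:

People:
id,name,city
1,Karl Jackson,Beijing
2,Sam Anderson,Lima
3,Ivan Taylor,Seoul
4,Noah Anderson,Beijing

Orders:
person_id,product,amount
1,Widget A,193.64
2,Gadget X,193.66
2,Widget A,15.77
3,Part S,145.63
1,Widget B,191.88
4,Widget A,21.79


Join on: people.id = orders.person_id

Joined rows:
  Karl Jackson (Beijing) bought Widget A for $193.64
  Sam Anderson (Lima) bought Gadget X for $193.66
  Sam Anderson (Lima) bought Widget A for $15.77
  Ivan Taylor (Seoul) bought Part S for $145.63
  Karl Jackson (Beijing) bought Widget B for $191.88
  Noah Anderson (Beijing) bought Widget A for $21.79

Total per person:
  Karl Jackson: $385.52
  Sam Anderson: $209.43
  Ivan Taylor: $145.63
  Noah Anderson: $21.79

Top spender: Karl Jackson ($385.52)

Karl Jackson ($385.52)


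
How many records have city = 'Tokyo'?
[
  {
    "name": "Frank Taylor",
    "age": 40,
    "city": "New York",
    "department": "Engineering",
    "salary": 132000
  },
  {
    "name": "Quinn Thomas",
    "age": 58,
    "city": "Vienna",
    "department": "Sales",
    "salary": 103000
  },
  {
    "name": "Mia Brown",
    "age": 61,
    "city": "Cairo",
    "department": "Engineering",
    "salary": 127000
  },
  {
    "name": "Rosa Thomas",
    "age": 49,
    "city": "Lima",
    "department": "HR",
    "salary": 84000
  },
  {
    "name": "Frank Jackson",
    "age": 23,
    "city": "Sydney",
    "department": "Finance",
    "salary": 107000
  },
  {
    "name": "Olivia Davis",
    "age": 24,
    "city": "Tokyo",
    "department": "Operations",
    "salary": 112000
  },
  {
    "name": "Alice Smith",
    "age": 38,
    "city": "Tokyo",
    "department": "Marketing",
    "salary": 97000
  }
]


Data: 7 records
Condition: city = 'Tokyo'

Checking each record:
  Frank Taylor: New York
  Quinn Thomas: Vienna
  Mia Brown: Cairo
  Rosa Thomas: Lima
  Frank Jackson: Sydney
  Olivia Davis: Tokyo MATCH
  Alice Smith: Tokyo MATCH

Count: 2

2


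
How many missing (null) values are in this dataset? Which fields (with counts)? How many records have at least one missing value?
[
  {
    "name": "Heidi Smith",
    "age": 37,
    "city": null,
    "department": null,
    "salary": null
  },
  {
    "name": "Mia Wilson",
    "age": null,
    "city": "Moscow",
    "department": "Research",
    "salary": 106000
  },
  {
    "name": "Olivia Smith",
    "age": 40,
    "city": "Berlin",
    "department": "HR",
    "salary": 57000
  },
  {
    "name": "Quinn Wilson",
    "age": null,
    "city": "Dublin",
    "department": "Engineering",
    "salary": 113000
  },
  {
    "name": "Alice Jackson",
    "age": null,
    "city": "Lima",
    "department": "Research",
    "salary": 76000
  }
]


Checking for missing (null) values in 5 records:

  Heidi Smith: city, department, salary
  Mia Wilson: age
  Olivia Smith: complete
  Quinn Wilson: age
  Alice Jackson: age

Per field:
  name: 0 missing
  age: 3 missing
  city: 1 missing
  department: 1 missing
  salary: 1 missing

Total missing values: 6
Records with any missing: 4

6 missing values (age: 3, city: 1, department: 1, salary: 1); 4 incomplete records


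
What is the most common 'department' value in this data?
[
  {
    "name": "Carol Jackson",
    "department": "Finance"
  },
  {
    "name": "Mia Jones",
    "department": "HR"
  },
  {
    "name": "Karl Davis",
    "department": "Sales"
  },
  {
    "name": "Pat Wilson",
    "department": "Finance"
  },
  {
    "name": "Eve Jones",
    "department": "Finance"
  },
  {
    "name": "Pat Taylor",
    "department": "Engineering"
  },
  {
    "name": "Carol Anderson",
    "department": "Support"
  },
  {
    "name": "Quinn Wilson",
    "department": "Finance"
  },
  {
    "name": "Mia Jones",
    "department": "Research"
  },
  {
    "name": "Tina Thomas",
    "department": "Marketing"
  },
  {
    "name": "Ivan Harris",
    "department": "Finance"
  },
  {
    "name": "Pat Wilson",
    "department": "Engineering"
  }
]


Counting 'department' values across 12 records:

  Finance: 5 #####
  Engineering: 2 ##
  HR: 1 #
  Sales: 1 #
  Support: 1 #
  Research: 1 #
  Marketing: 1 #

Most common: Finance (5 times)

Finance (5 times)


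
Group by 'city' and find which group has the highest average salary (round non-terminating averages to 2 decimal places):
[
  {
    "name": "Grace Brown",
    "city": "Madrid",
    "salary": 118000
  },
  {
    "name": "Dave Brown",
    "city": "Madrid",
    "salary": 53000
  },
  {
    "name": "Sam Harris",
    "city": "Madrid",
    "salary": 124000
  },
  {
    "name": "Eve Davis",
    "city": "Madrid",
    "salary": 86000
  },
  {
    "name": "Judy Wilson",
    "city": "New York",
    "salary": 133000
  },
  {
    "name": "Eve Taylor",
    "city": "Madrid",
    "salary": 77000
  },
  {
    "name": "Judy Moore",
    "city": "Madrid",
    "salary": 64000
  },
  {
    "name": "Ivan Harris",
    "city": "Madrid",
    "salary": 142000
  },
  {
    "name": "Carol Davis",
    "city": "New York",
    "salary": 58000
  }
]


Group by: city

Groups:
  Madrid: 7 people, avg salary = 664000/7 ≈ $94857.14
  New York: 2 people, avg salary = 191000/2 = $95500

Highest average salary: New York ($95500)

New York ($95500)


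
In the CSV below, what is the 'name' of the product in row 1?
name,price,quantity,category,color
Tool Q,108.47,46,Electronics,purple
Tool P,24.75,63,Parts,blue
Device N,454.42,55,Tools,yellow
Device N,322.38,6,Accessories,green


Query: Row 1 ('Tool Q'), column 'name'
Value: Tool Q

Tool Q


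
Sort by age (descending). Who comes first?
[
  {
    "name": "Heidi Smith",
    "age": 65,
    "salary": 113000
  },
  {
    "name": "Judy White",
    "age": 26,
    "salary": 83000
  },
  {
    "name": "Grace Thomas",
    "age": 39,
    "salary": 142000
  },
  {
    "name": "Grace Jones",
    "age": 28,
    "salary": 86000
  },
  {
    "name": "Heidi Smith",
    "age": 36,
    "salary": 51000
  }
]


Sort by: age (descending)

Sorted order:
  1. Heidi Smith (age = 65)
  2. Grace Thomas (age = 39)
  3. Heidi Smith (age = 36)
  4. Grace Jones (age = 28)
  5. Judy White (age = 26)

First: Heidi Smith

Heidi Smith


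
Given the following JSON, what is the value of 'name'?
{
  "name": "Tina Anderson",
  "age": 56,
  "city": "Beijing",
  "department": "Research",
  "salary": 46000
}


Looking up field 'name'
Value: Tina Anderson

Tina Anderson


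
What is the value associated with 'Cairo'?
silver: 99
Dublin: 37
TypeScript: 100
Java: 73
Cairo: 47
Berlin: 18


Looking up key 'Cairo'
Value: 47

47


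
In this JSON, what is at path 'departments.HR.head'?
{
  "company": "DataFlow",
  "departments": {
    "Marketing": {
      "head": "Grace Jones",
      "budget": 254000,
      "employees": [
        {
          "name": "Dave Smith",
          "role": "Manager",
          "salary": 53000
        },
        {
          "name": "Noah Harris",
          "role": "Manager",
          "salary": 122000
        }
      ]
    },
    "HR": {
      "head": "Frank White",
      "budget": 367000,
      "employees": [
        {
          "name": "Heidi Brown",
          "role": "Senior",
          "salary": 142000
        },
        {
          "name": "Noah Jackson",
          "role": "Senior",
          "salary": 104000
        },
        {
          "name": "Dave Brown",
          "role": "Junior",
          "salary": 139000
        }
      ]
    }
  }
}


Path: departments.HR.head

Navigate:
  -> departments
  -> HR
  -> head = 'Frank White'

Frank White


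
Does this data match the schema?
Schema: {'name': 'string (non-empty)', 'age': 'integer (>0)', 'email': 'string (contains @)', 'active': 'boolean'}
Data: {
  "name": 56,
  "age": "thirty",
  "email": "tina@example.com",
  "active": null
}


Validating each field against schema:
  name: FAIL (56 is not a string)
  age: FAIL ("thirty" is not an integer)
  email: OK (string with @)
  active: FAIL (null is not a boolean)

Result: INVALID (3 errors: name, age, active)

INVALID (3 errors: name, age, active)


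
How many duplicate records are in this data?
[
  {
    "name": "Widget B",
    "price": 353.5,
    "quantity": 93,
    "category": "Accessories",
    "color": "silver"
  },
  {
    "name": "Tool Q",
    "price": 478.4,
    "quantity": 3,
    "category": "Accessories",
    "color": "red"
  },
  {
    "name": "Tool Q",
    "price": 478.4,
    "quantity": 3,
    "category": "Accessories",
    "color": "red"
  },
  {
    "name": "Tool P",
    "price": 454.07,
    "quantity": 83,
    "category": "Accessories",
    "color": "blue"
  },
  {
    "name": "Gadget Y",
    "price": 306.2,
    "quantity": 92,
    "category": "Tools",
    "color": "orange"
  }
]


Checking 5 records for duplicates:

  Row 1: Widget B ($353.5, qty 93)
  Row 2: Tool Q ($478.4, qty 3)
  Row 3: Tool Q ($478.4, qty 3) <-- DUPLICATE
  Row 4: Tool P ($454.07, qty 83)
  Row 5: Gadget Y ($306.2, qty 92)

Duplicates found: 1
Unique records: 4

1 duplicates, 4 unique


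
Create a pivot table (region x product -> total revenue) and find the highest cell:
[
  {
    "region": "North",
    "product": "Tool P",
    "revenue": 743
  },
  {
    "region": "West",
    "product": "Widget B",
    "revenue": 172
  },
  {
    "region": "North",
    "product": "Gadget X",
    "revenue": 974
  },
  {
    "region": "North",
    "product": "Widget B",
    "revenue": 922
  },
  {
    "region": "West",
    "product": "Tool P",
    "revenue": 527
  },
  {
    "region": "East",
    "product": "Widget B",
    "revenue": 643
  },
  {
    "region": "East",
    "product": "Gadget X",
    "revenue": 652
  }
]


Pivot: region (rows) x product (columns) -> total revenue

     Gadget X      Tool P        Widget B    
East           652             0           643  
North          974           743           922  
West             0           527           172  

Highest: North / Gadget X = $974

North / Gadget X = $974


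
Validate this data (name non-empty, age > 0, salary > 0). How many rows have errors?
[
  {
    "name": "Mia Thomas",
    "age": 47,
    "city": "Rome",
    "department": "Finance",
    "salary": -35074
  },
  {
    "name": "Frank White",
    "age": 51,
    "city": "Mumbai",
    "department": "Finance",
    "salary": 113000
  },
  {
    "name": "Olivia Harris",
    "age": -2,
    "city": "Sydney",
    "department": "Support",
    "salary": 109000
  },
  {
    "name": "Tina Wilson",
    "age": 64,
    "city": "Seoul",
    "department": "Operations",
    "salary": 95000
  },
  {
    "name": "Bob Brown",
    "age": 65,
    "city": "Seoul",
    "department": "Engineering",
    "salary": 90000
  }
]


Validating 5 records:
Rules: name non-empty, age > 0, salary > 0

  Row 1 (Mia Thomas): negative salary: -35074
  Row 2 (Frank White): OK
  Row 3 (Olivia Harris): negative age: -2
  Row 4 (Tina Wilson): OK
  Row 5 (Bob Brown): OK

Total errors: 2

2 errors


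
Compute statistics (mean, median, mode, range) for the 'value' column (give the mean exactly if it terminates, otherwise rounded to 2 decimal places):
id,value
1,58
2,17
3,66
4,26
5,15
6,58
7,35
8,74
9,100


Data: [58, 17, 66, 26, 15, 58, 35, 74, 100]
Count: 9
Sum: 449
Mean: 449/9 ≈ 49.89 (rounded to 2 decimal places)
Sorted: [15, 17, 26, 35, 58, 58, 66, 74, 100]
Median: 58.0
Mode: 58 (2 times)
Range: 100 - 15 = 85
Min: 15, Max: 100

mean≈49.89, median=58.0, mode=58, range=85


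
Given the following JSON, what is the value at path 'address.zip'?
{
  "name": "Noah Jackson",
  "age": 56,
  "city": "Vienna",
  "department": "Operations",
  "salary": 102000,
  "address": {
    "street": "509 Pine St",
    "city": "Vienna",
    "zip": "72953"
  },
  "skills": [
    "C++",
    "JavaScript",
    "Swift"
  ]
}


Query: address.zip
Path: address -> zip
Value: 72953

72953


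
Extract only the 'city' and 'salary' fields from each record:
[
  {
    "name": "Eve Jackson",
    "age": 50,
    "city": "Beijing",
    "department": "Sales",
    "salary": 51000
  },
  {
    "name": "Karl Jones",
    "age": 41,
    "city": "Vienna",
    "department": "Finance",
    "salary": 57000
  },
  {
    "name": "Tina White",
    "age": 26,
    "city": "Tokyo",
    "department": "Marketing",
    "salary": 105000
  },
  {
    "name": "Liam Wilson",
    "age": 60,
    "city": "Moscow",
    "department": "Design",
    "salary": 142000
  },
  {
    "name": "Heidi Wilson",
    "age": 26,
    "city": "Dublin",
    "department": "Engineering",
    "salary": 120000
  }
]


Original: 5 records with fields: name, age, city, department, salary
Keep: ['city', 'salary']
Drop: ['name', 'age', 'department']
Result: 5 records, 2 fields each

[
  {
    "city": "Beijing",
    "salary": 51000
  },
  {
    "city": "Vienna",
    "salary": 57000
  },
  {
    "city": "Tokyo",
    "salary": 105000
  },
  {
    "city": "Moscow",
    "salary": 142000
  },
  {
    "city": "Dublin",
    "salary": 120000
  }
]


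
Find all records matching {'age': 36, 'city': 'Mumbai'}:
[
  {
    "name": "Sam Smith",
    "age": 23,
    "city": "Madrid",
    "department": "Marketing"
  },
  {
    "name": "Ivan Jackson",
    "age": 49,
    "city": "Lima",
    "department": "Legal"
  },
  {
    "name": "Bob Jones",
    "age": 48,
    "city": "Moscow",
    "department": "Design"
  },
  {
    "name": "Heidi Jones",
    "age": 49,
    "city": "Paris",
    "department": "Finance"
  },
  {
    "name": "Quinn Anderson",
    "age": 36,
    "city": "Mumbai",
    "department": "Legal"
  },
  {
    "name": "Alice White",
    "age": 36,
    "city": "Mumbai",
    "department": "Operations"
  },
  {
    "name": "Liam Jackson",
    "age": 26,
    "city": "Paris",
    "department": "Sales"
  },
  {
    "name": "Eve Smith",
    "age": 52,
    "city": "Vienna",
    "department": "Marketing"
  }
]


Search criteria: {'age': 36, 'city': 'Mumbai'}

Checking 8 records:
  Sam Smith: {age: 23, city: Madrid}
  Ivan Jackson: {age: 49, city: Lima}
  Bob Jones: {age: 48, city: Moscow}
  Heidi Jones: {age: 49, city: Paris}
  Quinn Anderson: {age: 36, city: Mumbai} <-- MATCH
  Alice White: {age: 36, city: Mumbai} <-- MATCH
  Liam Jackson: {age: 26, city: Paris}
  Eve Smith: {age: 52, city: Vienna}

Matches: ["Quinn Anderson", "Alice White"]

["Quinn Anderson", "Alice White"]


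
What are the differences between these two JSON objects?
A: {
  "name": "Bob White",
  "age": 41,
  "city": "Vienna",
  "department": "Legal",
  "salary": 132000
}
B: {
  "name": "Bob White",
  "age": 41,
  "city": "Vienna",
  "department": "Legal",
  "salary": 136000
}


Comparing each field (in key order):
  name: same
  age: same
  city: same
  department: same
  salary: DIFFERENT
Differences:
  salary: 132000 -> 136000

1 field(s) changed

1 change: salary


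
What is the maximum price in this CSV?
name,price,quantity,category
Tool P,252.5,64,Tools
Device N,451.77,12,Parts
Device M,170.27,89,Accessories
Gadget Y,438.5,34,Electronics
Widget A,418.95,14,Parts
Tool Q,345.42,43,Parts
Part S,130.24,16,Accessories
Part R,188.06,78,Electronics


Computing maximum price:
Values: [252.5, 451.77, 170.27, 438.5, 418.95, 345.42, 130.24, 188.06]
Max = 451.77

451.77


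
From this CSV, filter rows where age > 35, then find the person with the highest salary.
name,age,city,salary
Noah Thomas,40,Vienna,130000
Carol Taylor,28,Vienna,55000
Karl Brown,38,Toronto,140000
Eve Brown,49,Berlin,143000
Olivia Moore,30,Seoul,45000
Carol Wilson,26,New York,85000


Filter: age > 35
Sort by: salary (descending)

Filtered records (3):
  Eve Brown, age 49, salary $143000
  Karl Brown, age 38, salary $140000
  Noah Thomas, age 40, salary $130000

Highest salary: Eve Brown ($143000)

Eve Brown


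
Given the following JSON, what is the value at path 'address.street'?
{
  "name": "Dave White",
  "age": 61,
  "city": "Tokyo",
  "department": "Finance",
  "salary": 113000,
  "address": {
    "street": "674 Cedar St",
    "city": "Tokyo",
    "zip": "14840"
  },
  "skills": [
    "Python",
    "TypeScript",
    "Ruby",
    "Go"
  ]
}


Query: address.street
Path: address -> street
Value: 674 Cedar St

674 Cedar St


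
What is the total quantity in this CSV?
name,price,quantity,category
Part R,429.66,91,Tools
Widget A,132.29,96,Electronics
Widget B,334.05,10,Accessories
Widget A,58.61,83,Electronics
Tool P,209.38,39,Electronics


Computing total quantity:
Values: [91, 96, 10, 83, 39]
Sum = 319

319


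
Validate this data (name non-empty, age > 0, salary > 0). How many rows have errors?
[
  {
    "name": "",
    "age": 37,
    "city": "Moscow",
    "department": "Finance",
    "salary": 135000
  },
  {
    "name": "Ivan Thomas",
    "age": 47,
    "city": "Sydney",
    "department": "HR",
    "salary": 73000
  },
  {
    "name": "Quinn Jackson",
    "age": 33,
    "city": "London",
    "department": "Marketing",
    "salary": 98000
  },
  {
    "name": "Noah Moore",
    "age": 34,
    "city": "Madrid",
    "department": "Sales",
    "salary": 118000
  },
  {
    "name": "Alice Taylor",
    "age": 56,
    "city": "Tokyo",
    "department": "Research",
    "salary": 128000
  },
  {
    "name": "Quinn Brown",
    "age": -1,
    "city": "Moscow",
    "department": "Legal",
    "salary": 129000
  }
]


Validating 6 records:
Rules: name non-empty, age > 0, salary > 0

  Row 1 (???): empty name
  Row 2 (Ivan Thomas): OK
  Row 3 (Quinn Jackson): OK
  Row 4 (Noah Moore): OK
  Row 5 (Alice Taylor): OK
  Row 6 (Quinn Brown): negative age: -1

Total errors: 2

2 errors


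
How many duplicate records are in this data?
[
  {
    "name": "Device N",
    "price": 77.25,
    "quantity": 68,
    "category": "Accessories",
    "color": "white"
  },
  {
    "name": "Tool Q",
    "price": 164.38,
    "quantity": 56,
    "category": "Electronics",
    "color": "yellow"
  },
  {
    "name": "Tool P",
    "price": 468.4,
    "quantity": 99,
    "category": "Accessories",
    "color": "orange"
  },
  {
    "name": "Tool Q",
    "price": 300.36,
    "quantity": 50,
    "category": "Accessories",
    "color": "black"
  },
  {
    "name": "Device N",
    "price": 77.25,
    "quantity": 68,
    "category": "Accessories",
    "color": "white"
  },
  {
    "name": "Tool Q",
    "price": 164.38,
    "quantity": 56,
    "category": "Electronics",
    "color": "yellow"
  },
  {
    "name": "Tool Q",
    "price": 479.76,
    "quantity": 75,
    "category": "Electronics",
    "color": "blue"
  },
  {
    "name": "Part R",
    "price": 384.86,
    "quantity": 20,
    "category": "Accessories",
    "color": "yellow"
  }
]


Checking 8 records for duplicates:

  Row 1: Device N ($77.25, qty 68)
  Row 2: Tool Q ($164.38, qty 56)
  Row 3: Tool P ($468.4, qty 99)
  Row 4: Tool Q ($300.36, qty 50)
  Row 5: Device N ($77.25, qty 68) <-- DUPLICATE
  Row 6: Tool Q ($164.38, qty 56) <-- DUPLICATE
  Row 7: Tool Q ($479.76, qty 75)
  Row 8: Part R ($384.86, qty 20)

Duplicates found: 2
Unique records: 6

2 duplicates, 6 unique


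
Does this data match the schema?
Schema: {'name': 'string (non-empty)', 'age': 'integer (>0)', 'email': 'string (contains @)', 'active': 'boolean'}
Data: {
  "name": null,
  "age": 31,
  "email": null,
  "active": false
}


Validating each field against schema:
  name: FAIL (null is not a string)
  age: OK (positive integer)
  email: FAIL (null is not a string)
  active: OK (boolean)

Result: INVALID (2 errors: name, email)

INVALID (2 errors: name, email)


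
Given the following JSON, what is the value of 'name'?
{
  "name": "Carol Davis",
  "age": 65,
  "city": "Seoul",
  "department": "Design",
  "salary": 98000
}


Looking up field 'name'
Value: Carol Davis

Carol Davis


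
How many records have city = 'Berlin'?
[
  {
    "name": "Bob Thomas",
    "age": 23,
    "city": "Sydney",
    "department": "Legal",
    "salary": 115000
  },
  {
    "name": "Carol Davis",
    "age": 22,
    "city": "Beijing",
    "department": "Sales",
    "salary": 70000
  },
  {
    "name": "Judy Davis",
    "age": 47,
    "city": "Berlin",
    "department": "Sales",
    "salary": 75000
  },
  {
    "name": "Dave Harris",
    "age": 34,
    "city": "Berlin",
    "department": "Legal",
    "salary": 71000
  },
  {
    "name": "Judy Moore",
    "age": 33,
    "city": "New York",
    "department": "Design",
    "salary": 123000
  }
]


Data: 5 records
Condition: city = 'Berlin'

Checking each record:
  Bob Thomas: Sydney
  Carol Davis: Beijing
  Judy Davis: Berlin MATCH
  Dave Harris: Berlin MATCH
  Judy Moore: New York

Count: 2

2


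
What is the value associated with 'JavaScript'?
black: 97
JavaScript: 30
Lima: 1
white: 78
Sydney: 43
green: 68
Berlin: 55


Looking up key 'JavaScript'
Value: 30

30


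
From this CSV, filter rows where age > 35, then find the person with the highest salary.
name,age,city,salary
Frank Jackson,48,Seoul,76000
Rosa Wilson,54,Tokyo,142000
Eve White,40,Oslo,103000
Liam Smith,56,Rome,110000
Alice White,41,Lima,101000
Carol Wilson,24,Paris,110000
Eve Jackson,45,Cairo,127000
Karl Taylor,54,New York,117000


Filter: age > 35
Sort by: salary (descending)

Filtered records (7):
  Rosa Wilson, age 54, salary $142000
  Eve Jackson, age 45, salary $127000
  Karl Taylor, age 54, salary $117000
  Liam Smith, age 56, salary $110000
  Eve White, age 40, salary $103000
  Alice White, age 41, salary $101000
  Frank Jackson, age 48, salary $76000

Highest salary: Rosa Wilson ($142000)

Rosa Wilson


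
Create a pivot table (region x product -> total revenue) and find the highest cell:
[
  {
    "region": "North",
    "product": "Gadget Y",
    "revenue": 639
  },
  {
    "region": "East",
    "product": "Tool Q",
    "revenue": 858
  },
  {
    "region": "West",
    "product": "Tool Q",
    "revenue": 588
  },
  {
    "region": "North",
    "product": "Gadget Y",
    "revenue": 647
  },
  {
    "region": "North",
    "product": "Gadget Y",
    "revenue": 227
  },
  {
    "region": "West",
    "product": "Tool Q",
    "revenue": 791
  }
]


Pivot: region (rows) x product (columns) -> total revenue

     Gadget Y      Tool Q      
East             0           858  
North         1513             0  
West             0          1379  

Highest: North / Gadget Y = $1513

North / Gadget Y = $1513


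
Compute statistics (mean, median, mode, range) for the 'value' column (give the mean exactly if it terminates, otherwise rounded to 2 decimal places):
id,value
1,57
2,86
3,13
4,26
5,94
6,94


Data: [57, 86, 13, 26, 94, 94]
Count: 6
Sum: 370
Mean: 370/6 ≈ 61.67 (rounded to 2 decimal places)
Sorted: [13, 26, 57, 86, 94, 94]
Median: 71.5
Mode: 94 (2 times)
Range: 94 - 13 = 81
Min: 13, Max: 94

mean≈61.67, median=71.5, mode=94, range=81


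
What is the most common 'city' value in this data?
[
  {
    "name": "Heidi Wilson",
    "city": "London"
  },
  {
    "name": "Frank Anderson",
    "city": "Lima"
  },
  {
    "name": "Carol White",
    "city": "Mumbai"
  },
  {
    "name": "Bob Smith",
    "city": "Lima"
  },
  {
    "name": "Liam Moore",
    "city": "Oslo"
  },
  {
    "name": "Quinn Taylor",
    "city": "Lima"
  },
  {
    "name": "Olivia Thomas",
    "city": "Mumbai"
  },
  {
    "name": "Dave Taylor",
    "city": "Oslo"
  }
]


Counting 'city' values across 8 records:

  Lima: 3 ###
  Mumbai: 2 ##
  Oslo: 2 ##
  London: 1 #

Most common: Lima (3 times)

Lima (3 times)


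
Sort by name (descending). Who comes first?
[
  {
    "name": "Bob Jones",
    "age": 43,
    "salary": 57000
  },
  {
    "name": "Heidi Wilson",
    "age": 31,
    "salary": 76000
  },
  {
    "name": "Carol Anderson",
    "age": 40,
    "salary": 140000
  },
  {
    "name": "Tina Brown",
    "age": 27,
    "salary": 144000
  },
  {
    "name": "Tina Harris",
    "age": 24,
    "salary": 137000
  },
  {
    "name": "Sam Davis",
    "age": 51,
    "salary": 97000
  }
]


Sort by: name (descending)

Sorted order:
  1. Tina Harris (name = Tina Harris)
  2. Tina Brown (name = Tina Brown)
  3. Sam Davis (name = Sam Davis)
  4. Heidi Wilson (name = Heidi Wilson)
  5. Carol Anderson (name = Carol Anderson)
  6. Bob Jones (name = Bob Jones)

First: Tina Harris

Tina Harris


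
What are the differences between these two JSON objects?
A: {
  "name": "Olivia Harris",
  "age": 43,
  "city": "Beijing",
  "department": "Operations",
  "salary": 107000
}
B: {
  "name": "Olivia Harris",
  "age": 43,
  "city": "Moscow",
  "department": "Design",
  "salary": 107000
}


Comparing each field (in key order):
  name: same
  age: same
  city: DIFFERENT
  department: DIFFERENT
  salary: same
Differences:
  city: Beijing -> Moscow
  department: Operations -> Design

2 field(s) changed

2 changes: city, department


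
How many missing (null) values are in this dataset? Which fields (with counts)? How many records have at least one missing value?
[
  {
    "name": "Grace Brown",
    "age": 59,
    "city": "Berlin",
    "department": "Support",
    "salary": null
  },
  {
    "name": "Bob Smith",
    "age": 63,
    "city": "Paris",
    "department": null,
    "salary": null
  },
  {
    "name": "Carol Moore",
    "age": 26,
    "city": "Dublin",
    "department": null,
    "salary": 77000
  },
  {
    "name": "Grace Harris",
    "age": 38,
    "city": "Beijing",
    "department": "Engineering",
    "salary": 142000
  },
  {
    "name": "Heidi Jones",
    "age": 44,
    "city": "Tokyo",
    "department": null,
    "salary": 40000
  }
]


Checking for missing (null) values in 5 records:

  Grace Brown: salary
  Bob Smith: department, salary
  Carol Moore: department
  Grace Harris: complete
  Heidi Jones: department

Per field:
  name: 0 missing
  age: 0 missing
  city: 0 missing
  department: 3 missing
  salary: 2 missing

Total missing values: 5
Records with any missing: 4

5 missing values (department: 3, salary: 2); 4 incomplete records


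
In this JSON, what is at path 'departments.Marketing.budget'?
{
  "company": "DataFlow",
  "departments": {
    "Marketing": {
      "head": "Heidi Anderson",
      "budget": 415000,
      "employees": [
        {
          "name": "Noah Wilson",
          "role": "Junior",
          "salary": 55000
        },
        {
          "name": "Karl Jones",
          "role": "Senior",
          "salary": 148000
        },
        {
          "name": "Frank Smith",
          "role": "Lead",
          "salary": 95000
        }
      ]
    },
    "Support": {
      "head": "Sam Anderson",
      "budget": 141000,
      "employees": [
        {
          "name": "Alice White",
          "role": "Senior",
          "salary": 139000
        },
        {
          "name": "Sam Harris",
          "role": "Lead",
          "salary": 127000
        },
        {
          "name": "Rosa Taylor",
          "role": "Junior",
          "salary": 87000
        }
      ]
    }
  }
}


Path: departments.Marketing.budget

Navigate:
  -> departments
  -> Marketing
  -> budget = 415000

415000


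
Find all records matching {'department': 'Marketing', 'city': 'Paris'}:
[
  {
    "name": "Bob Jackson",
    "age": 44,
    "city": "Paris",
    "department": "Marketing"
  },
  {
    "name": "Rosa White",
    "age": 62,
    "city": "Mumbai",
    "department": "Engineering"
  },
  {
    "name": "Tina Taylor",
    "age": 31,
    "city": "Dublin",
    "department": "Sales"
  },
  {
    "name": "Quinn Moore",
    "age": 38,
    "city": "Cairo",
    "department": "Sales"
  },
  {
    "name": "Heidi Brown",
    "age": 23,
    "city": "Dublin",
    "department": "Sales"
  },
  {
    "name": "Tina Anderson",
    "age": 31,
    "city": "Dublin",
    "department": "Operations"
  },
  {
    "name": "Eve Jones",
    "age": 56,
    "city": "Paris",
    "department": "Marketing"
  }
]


Search criteria: {'department': 'Marketing', 'city': 'Paris'}

Checking 7 records:
  Bob Jackson: {department: Marketing, city: Paris} <-- MATCH
  Rosa White: {department: Engineering, city: Mumbai}
  Tina Taylor: {department: Sales, city: Dublin}
  Quinn Moore: {department: Sales, city: Cairo}
  Heidi Brown: {department: Sales, city: Dublin}
  Tina Anderson: {department: Operations, city: Dublin}
  Eve Jones: {department: Marketing, city: Paris} <-- MATCH

Matches: ["Bob Jackson", "Eve Jones"]

["Bob Jackson", "Eve Jones"]


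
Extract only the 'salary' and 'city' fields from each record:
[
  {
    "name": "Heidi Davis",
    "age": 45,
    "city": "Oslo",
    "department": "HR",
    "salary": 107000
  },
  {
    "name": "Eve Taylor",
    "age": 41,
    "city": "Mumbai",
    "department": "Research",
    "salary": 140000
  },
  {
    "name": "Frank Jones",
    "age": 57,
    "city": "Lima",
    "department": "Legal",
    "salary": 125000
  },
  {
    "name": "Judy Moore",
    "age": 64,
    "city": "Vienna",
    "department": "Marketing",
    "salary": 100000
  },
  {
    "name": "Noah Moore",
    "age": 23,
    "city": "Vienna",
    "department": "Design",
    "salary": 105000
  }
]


Original: 5 records with fields: name, age, city, department, salary
Keep: ['salary', 'city']
Drop: ['name', 'age', 'department']
Result: 5 records, 2 fields each

[
  {
    "salary": 107000,
    "city": "Oslo"
  },
  {
    "salary": 140000,
    "city": "Mumbai"
  },
  {
    "salary": 125000,
    "city": "Lima"
  },
  {
    "salary": 100000,
    "city": "Vienna"
  },
  {
    "salary": 105000,
    "city": "Vienna"
  }
]


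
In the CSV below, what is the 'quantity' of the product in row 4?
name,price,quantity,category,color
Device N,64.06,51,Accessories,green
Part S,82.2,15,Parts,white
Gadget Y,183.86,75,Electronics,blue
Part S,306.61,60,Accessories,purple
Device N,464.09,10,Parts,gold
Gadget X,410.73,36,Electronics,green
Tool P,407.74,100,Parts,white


Query: Row 4 ('Part S'), column 'quantity'
Value: 60

60


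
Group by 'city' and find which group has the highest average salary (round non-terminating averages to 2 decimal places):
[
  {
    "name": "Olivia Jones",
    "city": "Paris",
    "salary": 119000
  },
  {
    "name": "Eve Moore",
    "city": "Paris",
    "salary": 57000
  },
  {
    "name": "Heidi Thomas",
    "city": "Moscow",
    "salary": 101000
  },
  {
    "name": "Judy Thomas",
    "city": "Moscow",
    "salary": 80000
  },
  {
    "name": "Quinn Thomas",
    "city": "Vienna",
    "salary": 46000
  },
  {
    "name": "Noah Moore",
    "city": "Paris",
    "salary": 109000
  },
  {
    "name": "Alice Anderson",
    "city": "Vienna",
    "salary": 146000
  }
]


Group by: city

Groups:
  Moscow: 2 people, avg salary = 181000/2 = $90500
  Paris: 3 people, avg salary = 285000/3 = $95000
  Vienna: 2 people, avg salary = 192000/2 = $96000

Highest average salary: Vienna ($96000)

Vienna ($96000)


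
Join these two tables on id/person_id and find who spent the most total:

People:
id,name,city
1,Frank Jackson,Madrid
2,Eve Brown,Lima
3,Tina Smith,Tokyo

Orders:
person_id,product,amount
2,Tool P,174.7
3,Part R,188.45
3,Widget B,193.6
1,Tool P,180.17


Join on: people.id = orders.person_id

Joined rows:
  Eve Brown (Lima) bought Tool P for $174.7
  Tina Smith (Tokyo) bought Part R for $188.45
  Tina Smith (Tokyo) bought Widget B for $193.6
  Frank Jackson (Madrid) bought Tool P for $180.17

Total per person:
  Tina Smith: $382.05
  Frank Jackson: $180.17
  Eve Brown: $174.70

Top spender: Tina Smith ($382.05)

Tina Smith ($382.05)


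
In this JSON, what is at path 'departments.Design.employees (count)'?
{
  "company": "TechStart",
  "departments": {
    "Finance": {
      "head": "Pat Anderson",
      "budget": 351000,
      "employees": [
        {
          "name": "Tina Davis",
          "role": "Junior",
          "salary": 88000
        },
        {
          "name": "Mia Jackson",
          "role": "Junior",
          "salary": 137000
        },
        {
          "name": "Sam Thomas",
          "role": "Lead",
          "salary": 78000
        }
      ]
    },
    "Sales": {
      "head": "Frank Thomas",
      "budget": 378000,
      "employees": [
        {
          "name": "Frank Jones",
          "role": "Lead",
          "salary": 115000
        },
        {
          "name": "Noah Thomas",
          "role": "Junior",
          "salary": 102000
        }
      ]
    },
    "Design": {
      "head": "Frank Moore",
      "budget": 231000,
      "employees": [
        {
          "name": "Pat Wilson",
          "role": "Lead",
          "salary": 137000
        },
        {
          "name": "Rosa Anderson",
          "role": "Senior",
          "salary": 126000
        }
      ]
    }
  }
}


Path: departments.Design.employees (count)

Navigate:
  -> departments
  -> Design
  -> employees (array, length 2)

2


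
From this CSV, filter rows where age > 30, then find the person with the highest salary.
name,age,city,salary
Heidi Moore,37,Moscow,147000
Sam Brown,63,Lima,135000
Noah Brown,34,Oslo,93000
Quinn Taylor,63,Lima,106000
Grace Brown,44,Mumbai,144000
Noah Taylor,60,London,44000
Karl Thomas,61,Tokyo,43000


Filter: age > 30
Sort by: salary (descending)

Filtered records (7):
  Heidi Moore, age 37, salary $147000
  Grace Brown, age 44, salary $144000
  Sam Brown, age 63, salary $135000
  Quinn Taylor, age 63, salary $106000
  Noah Brown, age 34, salary $93000
  Noah Taylor, age 60, salary $44000
  Karl Thomas, age 61, salary $43000

Highest salary: Heidi Moore ($147000)

Heidi Moore


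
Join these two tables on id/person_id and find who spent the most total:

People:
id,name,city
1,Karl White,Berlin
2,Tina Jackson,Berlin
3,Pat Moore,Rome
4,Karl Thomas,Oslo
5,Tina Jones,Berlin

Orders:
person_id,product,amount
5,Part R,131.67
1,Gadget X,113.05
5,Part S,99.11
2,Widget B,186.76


Join on: people.id = orders.person_id

Joined rows:
  Tina Jones (Berlin) bought Part R for $131.67
  Karl White (Berlin) bought Gadget X for $113.05
  Tina Jones (Berlin) bought Part S for $99.11
  Tina Jackson (Berlin) bought Widget B for $186.76

Total per person:
  Tina Jones: $230.78
  Tina Jackson: $186.76
  Karl White: $113.05

Top spender: Tina Jones ($230.78)

Tina Jones ($230.78)


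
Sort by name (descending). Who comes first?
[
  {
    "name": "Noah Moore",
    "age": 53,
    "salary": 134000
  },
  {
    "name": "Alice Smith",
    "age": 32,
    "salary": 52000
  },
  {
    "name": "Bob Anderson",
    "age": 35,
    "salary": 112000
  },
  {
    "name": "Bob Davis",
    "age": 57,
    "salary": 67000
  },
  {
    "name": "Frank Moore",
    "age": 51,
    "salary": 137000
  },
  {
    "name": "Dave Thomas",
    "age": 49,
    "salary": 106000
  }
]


Sort by: name (descending)

Sorted order:
  1. Noah Moore (name = Noah Moore)
  2. Frank Moore (name = Frank Moore)
  3. Dave Thomas (name = Dave Thomas)
  4. Bob Davis (name = Bob Davis)
  5. Bob Anderson (name = Bob Anderson)
  6. Alice Smith (name = Alice Smith)

First: Noah Moore

Noah Moore
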